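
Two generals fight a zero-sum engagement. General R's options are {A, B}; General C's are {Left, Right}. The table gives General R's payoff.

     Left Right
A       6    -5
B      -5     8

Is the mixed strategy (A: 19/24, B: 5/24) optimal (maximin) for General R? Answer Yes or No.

Against Left this mix gives (19/24)·6 + (5/24)·(-5) = 89/24.
Against Right this mix gives (19/24)·(-5) + (5/24)·8 = -55/24.
General C will play Right, holding General R to -55/24. Shifting weight toward the row that does better against Right would raise this floor (the equalizing mix achieves 23/24 against both Right and Left), so the proposed strategy is not optimal.

No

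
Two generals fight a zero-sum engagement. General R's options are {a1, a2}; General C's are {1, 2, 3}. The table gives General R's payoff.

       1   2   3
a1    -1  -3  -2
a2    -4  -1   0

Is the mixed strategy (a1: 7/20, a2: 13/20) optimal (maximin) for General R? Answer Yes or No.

No

Against 1 this mix gives (7/20)·(-1) + (13/20)·(-4) = -59/20.
Against 2 this mix gives (7/20)·(-3) + (13/20)·(-1) = -17/10.
Against 3 this mix gives (7/20)·(-2) + (13/20)·0 = -7/10.
General C will play 1, holding General R to -59/20. Shifting weight toward the row that does better against 1 would raise this floor (the equalizing mix achieves -11/5 against both 1 and 2), so the proposed strategy is not optimal.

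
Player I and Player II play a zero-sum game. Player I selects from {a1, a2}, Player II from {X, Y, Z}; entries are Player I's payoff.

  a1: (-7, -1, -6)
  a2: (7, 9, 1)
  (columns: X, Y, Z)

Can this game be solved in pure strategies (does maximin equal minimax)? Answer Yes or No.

Yes

Row minima: a1 → -7, a2 → 1; maximin = 1.
Column maxima: X → 7, Y → 9, Z → 1; minimax = 1.
maximin = minimax = 1, so a saddle point exists.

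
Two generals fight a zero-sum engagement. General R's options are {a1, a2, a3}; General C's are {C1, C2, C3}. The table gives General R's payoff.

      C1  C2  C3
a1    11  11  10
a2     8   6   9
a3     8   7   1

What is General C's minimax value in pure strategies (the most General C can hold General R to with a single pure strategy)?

10

Column maxima: C1 → 11, C2 → 11, C3 → 10.
The smallest of these is 10.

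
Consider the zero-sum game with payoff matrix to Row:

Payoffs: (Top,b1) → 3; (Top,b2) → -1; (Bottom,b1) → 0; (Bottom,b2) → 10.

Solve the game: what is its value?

Row minima: Top → -1, Bottom → 0; maximin = 0.
Column maxima: b1 → 3, b2 → 10; minimax = 3.
0 ≠ 3, so there is no saddle point; optimal play is mixed.
Let Row play Top with probability p. Expected payoff against b1: 3p + 0(1−p) = 3p; against b2: (-1)p + 10(1−p) = −11p + 10.
Setting these equal: 3p = −11p + 10 ⇒ 14p = 10 ⇒ p = 5/7, and the value is (3)·(5/7) = 15/7.
For Column: with q = P(b1), equating Top's and Bottom's payoffs gives 4q − 1 = −10q + 10 ⇒ q = 11/14.

15/7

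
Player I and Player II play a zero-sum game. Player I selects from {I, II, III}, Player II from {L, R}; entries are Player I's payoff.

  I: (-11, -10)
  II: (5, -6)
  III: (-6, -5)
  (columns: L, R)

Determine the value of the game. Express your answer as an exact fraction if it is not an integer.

Row minima: I → -11, II → -6, III → -6; maximin = -6.
Column maxima: L → 5, R → -5; minimax = -5.
-6 ≠ -5, so there is no saddle point; optimal play is mixed.
I is strictly dominated by II, so Player I never plays it.
On the remaining 2×2 (II, III vs L, R):
Let Player I play II with probability p. Expected payoff against L: 5p + (-6)(1−p) = 11p − 6; against R: (-6)p + (-5)(1−p) = −p − 5.
Setting these equal: 11p − 6 = −p − 5 ⇒ 12p = 1 ⇒ p = 1/12, and the value is (11)·(1/12) − 6 = -61/12.
For Player II: with q = P(L), equating II's and III's payoffs gives 11q − 6 = −q − 5 ⇒ q = 1/12.

-61/12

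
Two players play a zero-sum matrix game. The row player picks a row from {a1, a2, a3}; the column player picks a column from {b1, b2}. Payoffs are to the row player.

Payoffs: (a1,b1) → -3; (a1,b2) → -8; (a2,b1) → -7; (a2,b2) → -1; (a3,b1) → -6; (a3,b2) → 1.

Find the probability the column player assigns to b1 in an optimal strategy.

Row minima: a1 → -8, a2 → -7, a3 → -6; maximin = -6.
Column maxima: b1 → -3, b2 → 1; minimax = -3.
-6 ≠ -3, so there is no saddle point; optimal play is mixed.
a2 is strictly dominated by a3, so the row player never plays it.
On the remaining 2×2 (a1, a3 vs b1, b2):
Let the row player play a1 with probability p. Expected payoff against b1: (-3)p + (-6)(1−p) = 3p − 6; against b2: (-8)p + 1(1−p) = −9p + 1.
Setting these equal: 3p − 6 = −9p + 1 ⇒ 12p = 7 ⇒ p = 7/12, and the value is (3)·(7/12) − 6 = -17/4.
For the column player: with q = P(b1), equating a1's and a3's payoffs gives 5q − 8 = −7q + 1 ⇒ q = 3/4.

3/4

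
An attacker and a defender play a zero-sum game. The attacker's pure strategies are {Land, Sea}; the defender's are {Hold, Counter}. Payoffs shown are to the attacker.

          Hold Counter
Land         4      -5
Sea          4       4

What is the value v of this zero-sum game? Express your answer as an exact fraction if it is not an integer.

Row minima: Land → -5, Sea → 4; maximin = 4.
Column maxima: Hold → 4, Counter → 4; minimax = 4.
Since maximin = minimax = 4, there is a saddle point and the value is 4.

4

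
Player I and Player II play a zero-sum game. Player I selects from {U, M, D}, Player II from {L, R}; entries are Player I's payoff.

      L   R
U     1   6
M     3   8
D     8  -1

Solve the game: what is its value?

67/14

Row minima: U → 1, M → 3, D → -1; maximin = 3.
Column maxima: L → 8, R → 8; minimax = 8.
3 ≠ 8, so there is no saddle point; optimal play is mixed.
U is strictly dominated by M, so Player I never plays it.
On the remaining 2×2 (M, D vs L, R):
Let Player I play M with probability p. Expected payoff against L: 3p + 8(1−p) = −5p + 8; against R: 8p + (-1)(1−p) = 9p − 1.
Setting these equal: −5p + 8 = 9p − 1 ⇒ −14p = -9 ⇒ p = 9/14, and the value is (-5)·(9/14) + 8 = 67/14.
For Player II: with q = P(L), equating M's and D's payoffs gives −5q + 8 = 9q − 1 ⇒ q = 9/14.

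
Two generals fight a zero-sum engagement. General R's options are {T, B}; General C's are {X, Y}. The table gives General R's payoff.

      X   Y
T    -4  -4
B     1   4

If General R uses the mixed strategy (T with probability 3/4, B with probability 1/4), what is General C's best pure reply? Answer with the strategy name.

X

If General C plays X, General R's expected payoff is (3/4)·(-4) + (1/4)·1 = -11/4.
If General C plays Y, General R's expected payoff is (3/4)·(-4) + (1/4)·4 = -2.
General C minimizes General R's payoff; the smallest is -11/4, so the best response is X.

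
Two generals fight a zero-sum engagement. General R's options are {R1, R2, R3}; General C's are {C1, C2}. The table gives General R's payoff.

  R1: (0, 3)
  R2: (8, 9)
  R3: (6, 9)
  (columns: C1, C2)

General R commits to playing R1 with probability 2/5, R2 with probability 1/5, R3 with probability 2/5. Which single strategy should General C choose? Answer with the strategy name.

If General C plays C1, General R's expected payoff is (2/5)·0 + (1/5)·8 + (2/5)·6 = 4.
If General C plays C2, General R's expected payoff is (2/5)·3 + (1/5)·9 + (2/5)·9 = 33/5.
General C minimizes General R's payoff; the smallest is 4, so the best response is C1.

C1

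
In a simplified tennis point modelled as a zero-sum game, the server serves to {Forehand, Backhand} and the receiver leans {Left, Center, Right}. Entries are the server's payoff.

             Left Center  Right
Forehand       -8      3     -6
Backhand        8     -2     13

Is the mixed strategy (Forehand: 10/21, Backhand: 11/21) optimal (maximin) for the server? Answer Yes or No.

Against Left this mix gives (10/21)·(-8) + (11/21)·8 = 8/21.
Against Center this mix gives (10/21)·3 + (11/21)·(-2) = 8/21.
Against Right this mix gives (10/21)·(-6) + (11/21)·13 = 83/21.
All of the receiver's active replies (Left, Center) yield 8/21, and no column does worse for the server. The mix makes the receiver indifferent and guarantees 8/21, so it is optimal.

Yes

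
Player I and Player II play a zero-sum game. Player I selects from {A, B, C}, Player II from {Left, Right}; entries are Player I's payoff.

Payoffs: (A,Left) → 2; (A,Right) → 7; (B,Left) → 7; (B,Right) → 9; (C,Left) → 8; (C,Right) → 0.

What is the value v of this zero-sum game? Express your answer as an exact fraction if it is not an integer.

Row minima: A → 2, B → 7, C → 0; maximin = 7.
Column maxima: Left → 8, Right → 9; minimax = 8.
7 ≠ 8, so there is no saddle point; optimal play is mixed.
A is strictly dominated by B, so Player I never plays it.
On the remaining 2×2 (B, C vs Left, Right):
Let Player I play B with probability p. Expected payoff against Left: 7p + 8(1−p) = −p + 8; against Right: 9p + 0(1−p) = 9p.
Setting these equal: −p + 8 = 9p ⇒ −10p = -8 ⇒ p = 4/5, and the value is (-1)·(4/5) + 8 = 36/5.
For Player II: with q = P(Left), equating B's and C's payoffs gives −2q + 9 = 8q ⇒ q = 9/10.

36/5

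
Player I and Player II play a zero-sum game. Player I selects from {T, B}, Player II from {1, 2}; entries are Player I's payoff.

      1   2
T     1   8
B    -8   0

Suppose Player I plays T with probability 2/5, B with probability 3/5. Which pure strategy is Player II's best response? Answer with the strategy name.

If Player II plays 1, Player I's expected payoff is (2/5)·1 + (3/5)·(-8) = -22/5.
If Player II plays 2, Player I's expected payoff is (2/5)·8 + (3/5)·0 = 16/5.
Player II minimizes Player I's payoff; the smallest is -22/5, so the best response is 1.

1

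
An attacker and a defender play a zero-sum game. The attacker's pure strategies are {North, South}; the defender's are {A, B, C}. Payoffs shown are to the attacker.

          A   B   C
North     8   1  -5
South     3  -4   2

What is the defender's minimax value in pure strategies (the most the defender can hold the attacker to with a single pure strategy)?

1

Column maxima: A → 8, B → 1, C → 2.
The smallest of these is 1.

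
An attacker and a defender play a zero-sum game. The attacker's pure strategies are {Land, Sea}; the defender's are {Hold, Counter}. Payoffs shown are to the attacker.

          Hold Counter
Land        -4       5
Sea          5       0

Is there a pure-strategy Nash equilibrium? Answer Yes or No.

Row minima: Land → -4, Sea → 0; maximin = 0.
Column maxima: Hold → 5, Counter → 5; minimax = 5.
0 ≠ 5, so no pure-strategy equilibrium exists.

No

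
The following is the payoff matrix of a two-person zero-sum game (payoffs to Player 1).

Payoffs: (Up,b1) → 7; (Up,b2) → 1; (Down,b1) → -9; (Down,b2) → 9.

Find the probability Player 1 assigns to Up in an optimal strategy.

Row minima: Up → 1, Down → -9; maximin = 1.
Column maxima: b1 → 7, b2 → 9; minimax = 7.
1 ≠ 7, so there is no saddle point; optimal play is mixed.
Let Player 1 play Up with probability p. Expected payoff against b1: 7p + (-9)(1−p) = 16p − 9; against b2: 1p + 9(1−p) = −8p + 9.
Setting these equal: 16p − 9 = −8p + 9 ⇒ 24p = 18 ⇒ p = 3/4, and the value is (16)·(3/4) − 9 = 3.
For Player 2: with q = P(b1), equating Up's and Down's payoffs gives 6q + 1 = −18q + 9 ⇒ q = 1/3.

3/4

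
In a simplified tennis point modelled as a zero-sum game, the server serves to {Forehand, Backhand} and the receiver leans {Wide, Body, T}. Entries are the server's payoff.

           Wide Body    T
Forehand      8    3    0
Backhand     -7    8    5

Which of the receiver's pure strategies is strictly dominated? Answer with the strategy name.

T holds the server's payoff strictly below Body in every row: 0 < 3, 5 < 8.
So Body is strictly dominated for the receiver.

Body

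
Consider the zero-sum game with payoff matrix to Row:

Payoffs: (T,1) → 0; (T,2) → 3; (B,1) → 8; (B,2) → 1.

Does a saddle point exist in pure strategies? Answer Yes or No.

No

Row minima: T → 0, B → 1; maximin = 1.
Column maxima: 1 → 8, 2 → 3; minimax = 3.
1 ≠ 3, so no pure-strategy equilibrium exists.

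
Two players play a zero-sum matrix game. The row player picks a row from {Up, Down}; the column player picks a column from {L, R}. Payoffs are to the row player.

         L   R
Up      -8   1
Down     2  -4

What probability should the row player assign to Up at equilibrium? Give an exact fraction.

2/5

Row minima: Up → -8, Down → -4; maximin = -4.
Column maxima: L → 2, R → 1; minimax = 1.
-4 ≠ 1, so there is no saddle point; optimal play is mixed.
Let the row player play Up with probability p. Expected payoff against L: (-8)p + 2(1−p) = −10p + 2; against R: 1p + (-4)(1−p) = 5p − 4.
Setting these equal: −10p + 2 = 5p − 4 ⇒ −15p = -6 ⇒ p = 2/5, and the value is (-10)·(2/5) + 2 = -2.
For the column player: with q = P(L), equating Up's and Down's payoffs gives −9q + 1 = 6q − 4 ⇒ q = 1/3.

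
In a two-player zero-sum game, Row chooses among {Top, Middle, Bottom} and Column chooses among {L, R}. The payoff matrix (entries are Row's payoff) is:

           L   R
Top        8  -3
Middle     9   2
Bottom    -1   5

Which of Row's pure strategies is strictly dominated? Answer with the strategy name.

Middle gives a strictly higher payoff than Top against every column: 9 > 8, 2 > -3.
So Top is strictly dominated and Row never plays it.

Top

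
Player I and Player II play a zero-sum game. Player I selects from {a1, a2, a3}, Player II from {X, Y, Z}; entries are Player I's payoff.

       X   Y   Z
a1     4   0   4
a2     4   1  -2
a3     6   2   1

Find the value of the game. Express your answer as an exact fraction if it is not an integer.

Row minima: a1 → 0, a2 → -2, a3 → 1; maximin = 1.
Column maxima: X → 6, Y → 2, Z → 4; minimax = 2.
1 ≠ 2, so there is no saddle point; optimal play is mixed.
a2 is strictly dominated by a3, so Player I never plays it.
X is strictly dominated by Y (it gives Player I strictly more in every row), so Player II never plays it.
On the remaining 2×2 (a1, a3 vs Y, Z):
Let Player I play a1 with probability p. Expected payoff against Y: 0p + 2(1−p) = −2p + 2; against Z: 4p + 1(1−p) = 3p + 1.
Setting these equal: −2p + 2 = 3p + 1 ⇒ −5p = -1 ⇒ p = 1/5, and the value is (-2)·(1/5) + 2 = 8/5.
For Player II: with q = P(Y), equating a1's and a3's payoffs gives −4q + 4 = q + 1 ⇒ q = 3/5.

8/5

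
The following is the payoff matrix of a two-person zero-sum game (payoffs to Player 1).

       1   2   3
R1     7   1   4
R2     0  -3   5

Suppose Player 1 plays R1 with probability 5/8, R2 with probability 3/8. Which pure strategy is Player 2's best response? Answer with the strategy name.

If Player 2 plays 1, Player 1's expected payoff is (5/8)·7 + (3/8)·0 = 35/8.
If Player 2 plays 2, Player 1's expected payoff is (5/8)·1 + (3/8)·(-3) = -1/2.
If Player 2 plays 3, Player 1's expected payoff is (5/8)·4 + (3/8)·5 = 35/8.
Player 2 minimizes Player 1's payoff; the smallest is -1/2, so the best response is 2.

2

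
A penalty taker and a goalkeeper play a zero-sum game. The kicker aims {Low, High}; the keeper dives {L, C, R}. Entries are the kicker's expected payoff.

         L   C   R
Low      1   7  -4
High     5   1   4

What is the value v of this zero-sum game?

16/7

Row minima: Low → -4, High → 1; maximin = 1.
Column maxima: L → 5, C → 7, R → 4; minimax = 4.
1 ≠ 4, so there is no saddle point; optimal play is mixed.
L is strictly dominated by R (it gives the kicker strictly more in every row), so the keeper never plays it.
On the remaining 2×2 (Low, High vs C, R):
Let the kicker play Low with probability p. Expected payoff against C: 7p + 1(1−p) = 6p + 1; against R: (-4)p + 4(1−p) = −8p + 4.
Setting these equal: 6p + 1 = −8p + 4 ⇒ 14p = 3 ⇒ p = 3/14, and the value is (6)·(3/14) + 1 = 16/7.
For the keeper: with q = P(C), equating Low's and High's payoffs gives 11q − 4 = −3q + 4 ⇒ q = 4/7.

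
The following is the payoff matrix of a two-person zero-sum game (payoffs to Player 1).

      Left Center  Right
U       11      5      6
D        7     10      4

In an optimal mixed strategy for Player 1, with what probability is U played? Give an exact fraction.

Row minima: U → 5, D → 4; maximin = 5.
Column maxima: Left → 11, Center → 10, Right → 6; minimax = 6.
5 ≠ 6, so there is no saddle point; optimal play is mixed.
Left is strictly dominated by Right (it gives Player 1 strictly more in every row), so Player 2 never plays it.
On the remaining 2×2 (U, D vs Center, Right):
Let Player 1 play U with probability p. Expected payoff against Center: 5p + 10(1−p) = −5p + 10; against Right: 6p + 4(1−p) = 2p + 4.
Setting these equal: −5p + 10 = 2p + 4 ⇒ −7p = -6 ⇒ p = 6/7, and the value is (-5)·(6/7) + 10 = 40/7.
For Player 2: with q = P(Center), equating U's and D's payoffs gives −q + 6 = 6q + 4 ⇒ q = 2/7.

6/7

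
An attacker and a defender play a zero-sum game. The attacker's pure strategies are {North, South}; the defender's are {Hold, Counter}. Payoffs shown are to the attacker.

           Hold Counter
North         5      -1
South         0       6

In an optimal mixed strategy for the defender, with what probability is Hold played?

Row minima: North → -1, South → 0; maximin = 0.
Column maxima: Hold → 5, Counter → 6; minimax = 5.
0 ≠ 5, so there is no saddle point; optimal play is mixed.
Let the attacker play North with probability p. Expected payoff against Hold: 5p + 0(1−p) = 5p; against Counter: (-1)p + 6(1−p) = −7p + 6.
Setting these equal: 5p = −7p + 6 ⇒ 12p = 6 ⇒ p = 1/2, and the value is (5)·(1/2) = 5/2.
For the defender: with q = P(Hold), equating North's and South's payoffs gives 6q − 1 = −6q + 6 ⇒ q = 7/12.

7/12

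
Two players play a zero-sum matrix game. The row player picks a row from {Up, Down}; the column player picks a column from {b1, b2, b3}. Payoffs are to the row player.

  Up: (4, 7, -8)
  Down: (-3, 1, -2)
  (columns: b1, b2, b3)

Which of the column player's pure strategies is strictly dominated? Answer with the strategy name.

b2

b1 holds the row player's payoff strictly below b2 in every row: 4 < 7, -3 < 1.
So b2 is strictly dominated for the column player.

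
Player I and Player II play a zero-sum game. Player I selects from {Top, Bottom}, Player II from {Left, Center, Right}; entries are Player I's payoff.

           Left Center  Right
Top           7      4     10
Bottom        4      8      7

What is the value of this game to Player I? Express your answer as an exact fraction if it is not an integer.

40/7

Row minima: Top → 4, Bottom → 4; maximin = 4.
Column maxima: Left → 7, Center → 8, Right → 10; minimax = 7.
4 ≠ 7, so there is no saddle point; optimal play is mixed.
Right is strictly dominated by Left (it gives Player I strictly more in every row), so Player II never plays it.
On the remaining 2×2 (Top, Bottom vs Left, Center):
Let Player I play Top with probability p. Expected payoff against Left: 7p + 4(1−p) = 3p + 4; against Center: 4p + 8(1−p) = −4p + 8.
Setting these equal: 3p + 4 = −4p + 8 ⇒ 7p = 4 ⇒ p = 4/7, and the value is (3)·(4/7) + 4 = 40/7.
For Player II: with q = P(Left), equating Top's and Bottom's payoffs gives 3q + 4 = −4q + 8 ⇒ q = 4/7.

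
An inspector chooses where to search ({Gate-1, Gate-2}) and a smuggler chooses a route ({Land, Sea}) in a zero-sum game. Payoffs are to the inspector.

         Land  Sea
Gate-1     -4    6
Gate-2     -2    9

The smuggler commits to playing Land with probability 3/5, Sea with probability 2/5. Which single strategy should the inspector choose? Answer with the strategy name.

Gate-2

Expected payoff of Gate-1: (3/5)·(-4) + (2/5)·6 = 0.
Expected payoff of Gate-2: (3/5)·(-2) + (2/5)·9 = 12/5.
The largest is 12/5, so the inspector's best response is Gate-2.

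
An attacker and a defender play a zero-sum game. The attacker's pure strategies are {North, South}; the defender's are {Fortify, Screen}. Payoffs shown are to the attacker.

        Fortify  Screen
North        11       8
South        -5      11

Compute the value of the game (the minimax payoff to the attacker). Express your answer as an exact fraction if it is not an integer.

161/19

Row minima: North → 8, South → -5; maximin = 8.
Column maxima: Fortify → 11, Screen → 11; minimax = 11.
8 ≠ 11, so there is no saddle point; optimal play is mixed.
Let the attacker play North with probability p. Expected payoff against Fortify: 11p + (-5)(1−p) = 16p − 5; against Screen: 8p + 11(1−p) = −3p + 11.
Setting these equal: 16p − 5 = −3p + 11 ⇒ 19p = 16 ⇒ p = 16/19, and the value is (16)·(16/19) − 5 = 161/19.
For the defender: with q = P(Fortify), equating North's and South's payoffs gives 3q + 8 = −16q + 11 ⇒ q = 3/19.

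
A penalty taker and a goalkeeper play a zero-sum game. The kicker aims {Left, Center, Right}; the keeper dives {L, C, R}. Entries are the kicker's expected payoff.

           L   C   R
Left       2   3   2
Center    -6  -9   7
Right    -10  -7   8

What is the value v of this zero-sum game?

2

Row minima: Left → 2, Center → -9, Right → -10; maximin = 2.
Column maxima: L → 2, C → 3, R → 8; minimax = 2.
Since maximin = minimax = 2, there is a saddle point and the value is 2.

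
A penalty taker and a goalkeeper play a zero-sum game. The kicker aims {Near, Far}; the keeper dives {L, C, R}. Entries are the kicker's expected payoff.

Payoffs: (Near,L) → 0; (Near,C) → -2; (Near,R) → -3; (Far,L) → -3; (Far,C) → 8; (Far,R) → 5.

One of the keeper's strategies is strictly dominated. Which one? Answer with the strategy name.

C

R holds the kicker's payoff strictly below C in every row: -3 < -2, 5 < 8.
So C is strictly dominated for the keeper.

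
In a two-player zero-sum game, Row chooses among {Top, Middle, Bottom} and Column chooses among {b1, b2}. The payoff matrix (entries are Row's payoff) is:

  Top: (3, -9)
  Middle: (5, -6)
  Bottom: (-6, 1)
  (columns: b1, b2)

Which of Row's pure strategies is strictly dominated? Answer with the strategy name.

Middle gives a strictly higher payoff than Top against every column: 5 > 3, -6 > -9.
So Top is strictly dominated and Row never plays it.

Top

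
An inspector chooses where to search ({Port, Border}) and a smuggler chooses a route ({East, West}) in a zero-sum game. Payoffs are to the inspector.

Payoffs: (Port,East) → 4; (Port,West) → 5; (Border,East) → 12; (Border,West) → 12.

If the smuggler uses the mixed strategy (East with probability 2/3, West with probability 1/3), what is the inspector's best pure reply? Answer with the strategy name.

Expected payoff of Port: (2/3)·4 + (1/3)·5 = 13/3.
Expected payoff of Border: (2/3)·12 + (1/3)·12 = 12.
The largest is 12, so the inspector's best response is Border.

Border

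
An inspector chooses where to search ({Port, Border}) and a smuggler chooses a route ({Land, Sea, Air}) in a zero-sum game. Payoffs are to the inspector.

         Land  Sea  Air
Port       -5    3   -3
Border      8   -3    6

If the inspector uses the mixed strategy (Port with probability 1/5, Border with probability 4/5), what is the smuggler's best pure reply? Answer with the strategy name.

If the smuggler plays Land, the inspector's expected payoff is (1/5)·(-5) + (4/5)·8 = 27/5.
If the smuggler plays Sea, the inspector's expected payoff is (1/5)·3 + (4/5)·(-3) = -9/5.
If the smuggler plays Air, the inspector's expected payoff is (1/5)·(-3) + (4/5)·6 = 21/5.
The smuggler minimizes the inspector's payoff; the smallest is -9/5, so the best response is Sea.

Sea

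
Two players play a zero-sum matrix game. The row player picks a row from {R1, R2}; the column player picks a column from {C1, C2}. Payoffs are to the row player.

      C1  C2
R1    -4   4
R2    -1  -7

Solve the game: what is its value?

Row minima: R1 → -4, R2 → -7; maximin = -4.
Column maxima: C1 → -1, C2 → 4; minimax = -1.
-4 ≠ -1, so there is no saddle point; optimal play is mixed.
Let the row player play R1 with probability p. Expected payoff against C1: (-4)p + (-1)(1−p) = −3p − 1; against C2: 4p + (-7)(1−p) = 11p − 7.
Setting these equal: −3p − 1 = 11p − 7 ⇒ −14p = -6 ⇒ p = 3/7, and the value is (-3)·(3/7) − 1 = -16/7.
For the column player: with q = P(C1), equating R1's and R2's payoffs gives −8q + 4 = 6q − 7 ⇒ q = 11/14.

-16/7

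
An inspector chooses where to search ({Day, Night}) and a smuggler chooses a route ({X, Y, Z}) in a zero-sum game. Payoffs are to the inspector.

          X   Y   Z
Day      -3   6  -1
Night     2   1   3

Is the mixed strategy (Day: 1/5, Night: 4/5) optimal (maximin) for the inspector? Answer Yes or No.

No

Against X this mix gives (1/5)·(-3) + (4/5)·2 = 1.
Against Y this mix gives (1/5)·6 + (4/5)·1 = 2.
Against Z this mix gives (1/5)·(-1) + (4/5)·3 = 11/5.
The smuggler will play X, holding the inspector to 1. Shifting weight toward the row that does better against X would raise this floor (the equalizing mix achieves 3/2 against both X and Y), so the proposed strategy is not optimal.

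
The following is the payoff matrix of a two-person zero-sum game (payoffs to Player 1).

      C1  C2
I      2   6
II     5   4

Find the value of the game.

22/5

Row minima: I → 2, II → 4; maximin = 4.
Column maxima: C1 → 5, C2 → 6; minimax = 5.
4 ≠ 5, so there is no saddle point; optimal play is mixed.
Let Player 1 play I with probability p. Expected payoff against C1: 2p + 5(1−p) = −3p + 5; against C2: 6p + 4(1−p) = 2p + 4.
Setting these equal: −3p + 5 = 2p + 4 ⇒ −5p = -1 ⇒ p = 1/5, and the value is (-3)·(1/5) + 5 = 22/5.
For Player 2: with q = P(C1), equating I's and II's payoffs gives −4q + 6 = q + 4 ⇒ q = 2/5.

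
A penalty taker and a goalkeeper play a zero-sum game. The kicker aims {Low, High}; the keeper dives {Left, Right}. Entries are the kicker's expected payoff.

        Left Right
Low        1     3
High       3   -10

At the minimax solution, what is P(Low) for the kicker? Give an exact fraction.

Row minima: Low → 1, High → -10; maximin = 1.
Column maxima: Left → 3, Right → 3; minimax = 3.
1 ≠ 3, so there is no saddle point; optimal play is mixed.
Let the kicker play Low with probability p. Expected payoff against Left: 1p + 3(1−p) = −2p + 3; against Right: 3p + (-10)(1−p) = 13p − 10.
Setting these equal: −2p + 3 = 13p − 10 ⇒ −15p = -13 ⇒ p = 13/15, and the value is (-2)·(13/15) + 3 = 19/15.
For the keeper: with q = P(Left), equating Low's and High's payoffs gives −2q + 3 = 13q − 10 ⇒ q = 13/15.

13/15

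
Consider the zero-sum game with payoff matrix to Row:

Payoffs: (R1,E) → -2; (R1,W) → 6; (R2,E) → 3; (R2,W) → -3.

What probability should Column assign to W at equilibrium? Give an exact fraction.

5/14

Row minima: R1 → -2, R2 → -3; maximin = -2.
Column maxima: E → 3, W → 6; minimax = 3.
-2 ≠ 3, so there is no saddle point; optimal play is mixed.
Let Row play R1 with probability p. Expected payoff against E: (-2)p + 3(1−p) = −5p + 3; against W: 6p + (-3)(1−p) = 9p − 3.
Setting these equal: −5p + 3 = 9p − 3 ⇒ −14p = -6 ⇒ p = 3/7, and the value is (-5)·(3/7) + 3 = 6/7.
For Column: with q = P(E), equating R1's and R2's payoffs gives −8q + 6 = 6q − 3 ⇒ q = 9/14.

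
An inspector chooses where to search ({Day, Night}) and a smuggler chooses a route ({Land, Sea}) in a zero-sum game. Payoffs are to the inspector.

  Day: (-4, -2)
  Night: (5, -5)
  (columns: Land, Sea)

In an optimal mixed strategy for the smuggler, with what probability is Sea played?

3/4

Row minima: Day → -4, Night → -5; maximin = -4.
Column maxima: Land → 5, Sea → -2; minimax = -2.
-4 ≠ -2, so there is no saddle point; optimal play is mixed.
Let the inspector play Day with probability p. Expected payoff against Land: (-4)p + 5(1−p) = −9p + 5; against Sea: (-2)p + (-5)(1−p) = 3p − 5.
Setting these equal: −9p + 5 = 3p − 5 ⇒ −12p = -10 ⇒ p = 5/6, and the value is (-9)·(5/6) + 5 = -5/2.
For the smuggler: with q = P(Land), equating Day's and Night's payoffs gives −2q − 2 = 10q − 5 ⇒ q = 1/4.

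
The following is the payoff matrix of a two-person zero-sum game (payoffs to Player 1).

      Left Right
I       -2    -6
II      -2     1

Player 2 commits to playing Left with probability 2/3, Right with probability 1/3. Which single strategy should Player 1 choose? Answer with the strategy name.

Expected payoff of I: (2/3)·(-2) + (1/3)·(-6) = -10/3.
Expected payoff of II: (2/3)·(-2) + (1/3)·1 = -1.
The largest is -1, so Player 1's best response is II.

II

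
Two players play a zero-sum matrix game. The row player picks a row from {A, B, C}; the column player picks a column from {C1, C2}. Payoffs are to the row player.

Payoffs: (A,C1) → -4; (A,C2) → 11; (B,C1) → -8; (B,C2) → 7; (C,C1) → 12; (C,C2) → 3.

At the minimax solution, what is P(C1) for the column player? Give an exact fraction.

1/3

Row minima: A → -4, B → -8, C → 3; maximin = 3.
Column maxima: C1 → 12, C2 → 11; minimax = 11.
3 ≠ 11, so there is no saddle point; optimal play is mixed.
B is strictly dominated by A, so the row player never plays it.
On the remaining 2×2 (A, C vs C1, C2):
Let the row player play A with probability p. Expected payoff against C1: (-4)p + 12(1−p) = −16p + 12; against C2: 11p + 3(1−p) = 8p + 3.
Setting these equal: −16p + 12 = 8p + 3 ⇒ −24p = -9 ⇒ p = 3/8, and the value is (-16)·(3/8) + 12 = 6.
For the column player: with q = P(C1), equating A's and C's payoffs gives −15q + 11 = 9q + 3 ⇒ q = 1/3.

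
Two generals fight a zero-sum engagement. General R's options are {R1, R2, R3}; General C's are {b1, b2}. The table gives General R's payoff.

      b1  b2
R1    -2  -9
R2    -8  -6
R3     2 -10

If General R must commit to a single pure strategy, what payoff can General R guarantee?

Row minima: R1 → -9, R2 → -8, R3 → -10.
The best of these is -8.

-8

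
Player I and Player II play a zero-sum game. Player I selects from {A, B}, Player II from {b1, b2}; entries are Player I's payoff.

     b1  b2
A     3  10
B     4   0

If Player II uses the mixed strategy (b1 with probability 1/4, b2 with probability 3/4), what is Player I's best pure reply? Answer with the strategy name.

Expected payoff of A: (1/4)·3 + (3/4)·10 = 33/4.
Expected payoff of B: (1/4)·4 + (3/4)·0 = 1.
The largest is 33/4, so Player I's best response is A.

A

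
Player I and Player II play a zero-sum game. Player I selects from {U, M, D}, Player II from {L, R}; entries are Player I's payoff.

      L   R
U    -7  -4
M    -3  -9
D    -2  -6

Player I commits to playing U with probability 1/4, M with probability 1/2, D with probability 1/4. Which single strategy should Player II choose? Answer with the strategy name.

If Player II plays L, Player I's expected payoff is (1/4)·(-7) + (1/2)·(-3) + (1/4)·(-2) = -15/4.
If Player II plays R, Player I's expected payoff is (1/4)·(-4) + (1/2)·(-9) + (1/4)·(-6) = -7.
Player II minimizes Player I's payoff; the smallest is -7, so the best response is R.

R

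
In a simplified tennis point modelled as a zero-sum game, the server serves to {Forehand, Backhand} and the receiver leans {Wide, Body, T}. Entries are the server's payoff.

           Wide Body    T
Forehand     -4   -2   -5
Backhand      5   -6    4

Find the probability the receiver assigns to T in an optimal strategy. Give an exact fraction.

4/13

Row minima: Forehand → -5, Backhand → -6; maximin = -5.
Column maxima: Wide → 5, Body → -2, T → 4; minimax = -2.
-5 ≠ -2, so there is no saddle point; optimal play is mixed.
Wide is strictly dominated by T (it gives the server strictly more in every row), so the receiver never plays it.
On the remaining 2×2 (Forehand, Backhand vs Body, T):
Let the server play Forehand with probability p. Expected payoff against Body: (-2)p + (-6)(1−p) = 4p − 6; against T: (-5)p + 4(1−p) = −9p + 4.
Setting these equal: 4p − 6 = −9p + 4 ⇒ 13p = 10 ⇒ p = 10/13, and the value is (4)·(10/13) − 6 = -38/13.
For the receiver: with q = P(Body), equating Forehand's and Backhand's payoffs gives 3q − 5 = −10q + 4 ⇒ q = 9/13.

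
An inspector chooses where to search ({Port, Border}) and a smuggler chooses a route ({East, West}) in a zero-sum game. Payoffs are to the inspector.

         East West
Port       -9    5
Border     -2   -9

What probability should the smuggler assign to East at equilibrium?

2/3

Row minima: Port → -9, Border → -9; maximin = -9.
Column maxima: East → -2, West → 5; minimax = -2.
-9 ≠ -2, so there is no saddle point; optimal play is mixed.
Let the inspector play Port with probability p. Expected payoff against East: (-9)p + (-2)(1−p) = −7p − 2; against West: 5p + (-9)(1−p) = 14p − 9.
Setting these equal: −7p − 2 = 14p − 9 ⇒ −21p = -7 ⇒ p = 1/3, and the value is (-7)·(1/3) − 2 = -13/3.
For the smuggler: with q = P(East), equating Port's and Border's payoffs gives −14q + 5 = 7q − 9 ⇒ q = 2/3.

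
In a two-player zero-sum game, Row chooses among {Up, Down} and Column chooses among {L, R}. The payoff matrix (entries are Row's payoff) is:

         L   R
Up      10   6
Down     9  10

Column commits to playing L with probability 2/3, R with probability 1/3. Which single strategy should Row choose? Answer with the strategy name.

Down

Expected payoff of Up: (2/3)·10 + (1/3)·6 = 26/3.
Expected payoff of Down: (2/3)·9 + (1/3)·10 = 28/3.
The largest is 28/3, so Row's best response is Down.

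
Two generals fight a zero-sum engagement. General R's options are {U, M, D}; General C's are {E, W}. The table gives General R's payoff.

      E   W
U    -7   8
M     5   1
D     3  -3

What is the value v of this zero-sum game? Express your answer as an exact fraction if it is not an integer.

47/19

Row minima: U → -7, M → 1, D → -3; maximin = 1.
Column maxima: E → 5, W → 8; minimax = 5.
1 ≠ 5, so there is no saddle point; optimal play is mixed.
D is strictly dominated by M, so General R never plays it.
On the remaining 2×2 (U, M vs E, W):
Let General R play U with probability p. Expected payoff against E: (-7)p + 5(1−p) = −12p + 5; against W: 8p + 1(1−p) = 7p + 1.
Setting these equal: −12p + 5 = 7p + 1 ⇒ −19p = -4 ⇒ p = 4/19, and the value is (-12)·(4/19) + 5 = 47/19.
For General C: with q = P(E), equating U's and M's payoffs gives −15q + 8 = 4q + 1 ⇒ q = 7/19.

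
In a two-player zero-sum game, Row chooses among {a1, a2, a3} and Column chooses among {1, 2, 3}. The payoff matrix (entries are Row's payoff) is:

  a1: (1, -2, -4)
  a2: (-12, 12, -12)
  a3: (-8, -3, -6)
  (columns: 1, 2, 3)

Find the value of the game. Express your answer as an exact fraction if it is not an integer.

-4

Row minima: a1 → -4, a2 → -12, a3 → -8; maximin = -4.
Column maxima: 1 → 1, 2 → 12, 3 → -4; minimax = -4.
Since maximin = minimax = -4, there is a saddle point and the value is -4.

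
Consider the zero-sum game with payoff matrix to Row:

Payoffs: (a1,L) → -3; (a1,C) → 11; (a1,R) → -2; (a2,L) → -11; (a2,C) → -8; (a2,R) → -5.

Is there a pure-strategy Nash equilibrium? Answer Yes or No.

Row minima: a1 → -3, a2 → -11; maximin = -3.
Column maxima: L → -3, C → 11, R → -2; minimax = -3.
maximin = minimax = -3, so a saddle point exists.

Yes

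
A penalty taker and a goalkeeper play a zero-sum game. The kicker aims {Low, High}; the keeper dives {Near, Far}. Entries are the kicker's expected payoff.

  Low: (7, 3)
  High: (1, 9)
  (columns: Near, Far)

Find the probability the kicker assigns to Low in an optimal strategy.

2/3

Row minima: Low → 3, High → 1; maximin = 3.
Column maxima: Near → 7, Far → 9; minimax = 7.
3 ≠ 7, so there is no saddle point; optimal play is mixed.
Let the kicker play Low with probability p. Expected payoff against Near: 7p + 1(1−p) = 6p + 1; against Far: 3p + 9(1−p) = −6p + 9.
Setting these equal: 6p + 1 = −6p + 9 ⇒ 12p = 8 ⇒ p = 2/3, and the value is (6)·(2/3) + 1 = 5.
For the keeper: with q = P(Near), equating Low's and High's payoffs gives 4q + 3 = −8q + 9 ⇒ q = 1/2.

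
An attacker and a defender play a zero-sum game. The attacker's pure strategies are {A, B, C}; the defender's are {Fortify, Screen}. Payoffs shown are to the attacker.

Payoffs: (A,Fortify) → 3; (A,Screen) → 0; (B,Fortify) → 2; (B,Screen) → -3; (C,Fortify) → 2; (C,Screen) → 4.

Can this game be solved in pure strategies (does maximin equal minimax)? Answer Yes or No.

No

Row minima: A → 0, B → -3, C → 2; maximin = 2.
Column maxima: Fortify → 3, Screen → 4; minimax = 3.
2 ≠ 3, so no pure-strategy equilibrium exists.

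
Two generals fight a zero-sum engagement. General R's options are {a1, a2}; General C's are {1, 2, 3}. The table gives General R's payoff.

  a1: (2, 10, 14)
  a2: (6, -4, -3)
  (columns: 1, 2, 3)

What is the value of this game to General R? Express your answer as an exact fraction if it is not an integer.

34/9

Row minima: a1 → 2, a2 → -4; maximin = 2.
Column maxima: 1 → 6, 2 → 10, 3 → 14; minimax = 6.
2 ≠ 6, so there is no saddle point; optimal play is mixed.
3 is strictly dominated by 2 (it gives General R strictly more in every row), so General C never plays it.
On the remaining 2×2 (a1, a2 vs 1, 2):
Let General R play a1 with probability p. Expected payoff against 1: 2p + 6(1−p) = −4p + 6; against 2: 10p + (-4)(1−p) = 14p − 4.
Setting these equal: −4p + 6 = 14p − 4 ⇒ −18p = -10 ⇒ p = 5/9, and the value is (-4)·(5/9) + 6 = 34/9.
For General C: with q = P(1), equating a1's and a2's payoffs gives −8q + 10 = 10q − 4 ⇒ q = 7/9.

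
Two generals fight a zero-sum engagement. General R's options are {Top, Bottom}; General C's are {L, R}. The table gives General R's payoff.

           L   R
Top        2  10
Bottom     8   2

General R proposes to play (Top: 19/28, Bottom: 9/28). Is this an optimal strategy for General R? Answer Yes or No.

Against L this mix gives (19/28)·2 + (9/28)·8 = 55/14.
Against R this mix gives (19/28)·10 + (9/28)·2 = 52/7.
General C will play L, holding General R to 55/14. Shifting weight toward the row that does better against L would raise this floor (the equalizing mix achieves 38/7 against both L and R), so the proposed strategy is not optimal.

No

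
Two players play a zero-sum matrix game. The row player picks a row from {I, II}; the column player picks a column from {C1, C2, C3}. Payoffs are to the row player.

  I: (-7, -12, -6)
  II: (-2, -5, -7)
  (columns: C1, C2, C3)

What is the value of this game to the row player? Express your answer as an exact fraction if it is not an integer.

Row minima: I → -12, II → -7; maximin = -7.
Column maxima: C1 → -2, C2 → -5, C3 → -6; minimax = -6.
-7 ≠ -6, so there is no saddle point; optimal play is mixed.
C1 is strictly dominated by C2 (it gives the row player strictly more in every row), so the column player never plays it.
On the remaining 2×2 (I, II vs C2, C3):
Let the row player play I with probability p. Expected payoff against C2: (-12)p + (-5)(1−p) = −7p − 5; against C3: (-6)p + (-7)(1−p) = p − 7.
Setting these equal: −7p − 5 = p − 7 ⇒ −8p = -2 ⇒ p = 1/4, and the value is (-7)·(1/4) − 5 = -27/4.
For the column player: with q = P(C2), equating I's and II's payoffs gives −6q − 6 = 2q − 7 ⇒ q = 1/8.

-27/4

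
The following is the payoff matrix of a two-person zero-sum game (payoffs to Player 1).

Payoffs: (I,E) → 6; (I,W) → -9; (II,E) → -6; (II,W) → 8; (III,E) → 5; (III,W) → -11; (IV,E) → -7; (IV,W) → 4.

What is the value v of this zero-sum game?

-6/29

Row minima: I → -9, II → -6, III → -11, IV → -7; maximin = -6.
Column maxima: E → 6, W → 8; minimax = 6.
-6 ≠ 6, so there is no saddle point; optimal play is mixed.
III is strictly dominated by I, so Player 1 never plays it.
IV is strictly dominated by II, so Player 1 never plays it.
On the remaining 2×2 (I, II vs E, W):
Let Player 1 play I with probability p. Expected payoff against E: 6p + (-6)(1−p) = 12p − 6; against W: (-9)p + 8(1−p) = −17p + 8.
Setting these equal: 12p − 6 = −17p + 8 ⇒ 29p = 14 ⇒ p = 14/29, and the value is (12)·(14/29) − 6 = -6/29.
For Player 2: with q = P(E), equating I's and II's payoffs gives 15q − 9 = −14q + 8 ⇒ q = 17/29.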